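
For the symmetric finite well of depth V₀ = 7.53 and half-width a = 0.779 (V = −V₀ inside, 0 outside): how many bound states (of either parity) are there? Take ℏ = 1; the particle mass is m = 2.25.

N = 3

Define the well-strength parameter z₀ = (a/ℏ)√(2mV₀) = 0.779 × √(2·2.25·7.53) = 4.535.
The even/odd transcendental equations gain one root per π/2 in z₀, giving N = 1 + ⌊2z₀/π⌋ = 1 + ⌊2.887⌋ = 3.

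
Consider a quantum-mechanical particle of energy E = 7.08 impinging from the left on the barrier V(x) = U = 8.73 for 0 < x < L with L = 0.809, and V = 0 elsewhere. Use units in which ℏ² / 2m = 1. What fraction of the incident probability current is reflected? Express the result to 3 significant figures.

R = 0.714

E < U: inside the barrier ψ ∝ e^{±κx} with κ = √(2m(U − E))/ℏ = 1.285.
κL = 1.039, sinh(κL) = 1.237.
The exact tunnelling result is T⁻¹ = 1 + U² sinh²(κL) / [4E(U − E)] = 3.494, so T = 0.286.
R = 1 − T = 0.714.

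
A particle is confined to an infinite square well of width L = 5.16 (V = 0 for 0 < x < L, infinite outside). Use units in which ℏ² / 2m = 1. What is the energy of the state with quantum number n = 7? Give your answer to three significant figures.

E = 18.2

The infinite-well eigenfunctions ψ_n = √(2/L) sin(nπx/L) vanish at both walls, giving E_n = n²π²ℏ²/(2mL²).
E_7 = 7² × π² / (2 × 0.5 × 5.16²) = 18.16.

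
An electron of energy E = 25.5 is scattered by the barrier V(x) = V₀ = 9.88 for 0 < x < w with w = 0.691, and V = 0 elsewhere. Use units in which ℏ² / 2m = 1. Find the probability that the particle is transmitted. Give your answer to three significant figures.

E > V₀: inside the barrier k₂ = √(2m(E − V₀))/ℏ = 3.952, k₂w = 2.731.
T = [1 + V₀² sin²(k₂w) / (4E(E − V₀))]⁻¹ = 1/1.010 = 0.990.

T = 0.990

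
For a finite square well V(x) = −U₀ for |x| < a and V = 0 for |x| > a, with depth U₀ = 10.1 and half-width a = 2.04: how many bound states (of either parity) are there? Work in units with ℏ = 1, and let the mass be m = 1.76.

N = 8

The dimensionless depth is z₀ = a√(2mU₀)/ℏ = 2.04 × √(35.55) = 12.16.
The even/odd transcendental equations gain one root per π/2 in z₀, giving N = 1 + ⌊2z₀/π⌋ = 1 + ⌊7.744⌋ = 8.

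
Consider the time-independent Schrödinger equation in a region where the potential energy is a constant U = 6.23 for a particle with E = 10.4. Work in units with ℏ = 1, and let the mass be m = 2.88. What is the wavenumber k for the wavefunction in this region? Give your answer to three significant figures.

With E > U the solution is oscillatory, ψ ∝ e^{±ikx} with k = √(2m(E − U))/ℏ.
k = √(2 × 2.88 × 4.17) = 4.901.

k = 4.90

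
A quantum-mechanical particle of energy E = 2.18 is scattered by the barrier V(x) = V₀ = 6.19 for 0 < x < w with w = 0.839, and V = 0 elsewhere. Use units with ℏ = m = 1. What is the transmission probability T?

Since E < V₀ the interior solution is evanescent with decay constant κ = √(2m(V₀ − E))/ℏ = 2.832.
κw = 2.376, sinh(κw) = 5.335.
The exact tunnelling result is T⁻¹ = 1 + V₀² sinh²(κw) / [4E(V₀ − E)] = 32.18, so T = 0.0311.

T = 0.0311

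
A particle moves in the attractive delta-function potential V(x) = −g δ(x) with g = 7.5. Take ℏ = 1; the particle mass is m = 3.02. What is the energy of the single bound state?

The bound state is ψ(x) = √κ e^{−κ|x|}. The derivative jump ψ'(0⁺) − ψ'(0⁻) = −(2mg/ℏ²)ψ(0) fixes κ = mg/ℏ² = 22.65.
Then E = −ℏ²κ²/(2m) = −mg²/(2ℏ²) = -84.94.

E = -84.9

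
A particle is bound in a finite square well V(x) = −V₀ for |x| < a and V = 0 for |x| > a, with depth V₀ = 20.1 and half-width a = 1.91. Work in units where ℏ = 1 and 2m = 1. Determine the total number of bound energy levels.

N = 6

The dimensionless depth is z₀ = a√(2mV₀)/ℏ = 1.91 × √(20.10) = 8.563.
The even/odd transcendental equations gain one root per π/2 in z₀, giving N = 1 + ⌊2z₀/π⌋ = 1 + ⌊5.451⌋ = 6.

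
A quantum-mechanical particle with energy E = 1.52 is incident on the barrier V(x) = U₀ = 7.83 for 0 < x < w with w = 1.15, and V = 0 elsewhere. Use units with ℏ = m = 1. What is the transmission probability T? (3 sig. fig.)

T = 0.000708

E < U₀: inside the barrier ψ ∝ e^{±κx} with κ = √(2m(U₀ − E))/ℏ = 3.552.
κw = 4.085, sinh(κw) = 29.72.
Matching ψ, ψ′ at both faces gives T = [1 + U₀² sinh²(κw) / (4E(U₀ − E))]⁻¹ = 1/1413 = 0.000708.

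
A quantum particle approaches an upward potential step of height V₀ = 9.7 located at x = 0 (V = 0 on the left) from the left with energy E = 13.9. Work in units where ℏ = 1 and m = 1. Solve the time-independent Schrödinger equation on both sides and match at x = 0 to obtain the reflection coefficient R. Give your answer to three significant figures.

The wavenumbers are k₁ = √(2mE)/ℏ = 5.273 on the left and k₂ = √(2m(E − V₀))/ℏ = 2.898 on the right.
Matching ψ and ψ′ at x = 0 gives r = (k₁ − k₂)/(k₁ + k₂), so R = r² = 0.08444 and T = 1 − R = 0.9156.

R = 0.0844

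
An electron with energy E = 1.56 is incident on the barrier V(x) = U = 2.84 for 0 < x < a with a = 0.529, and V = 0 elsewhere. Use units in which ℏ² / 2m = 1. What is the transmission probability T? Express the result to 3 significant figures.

E < U: inside the barrier ψ ∝ e^{±κx} with κ = √(2m(U − E))/ℏ = 1.131.
κa = 0.5985, sinh(κa) = 0.6349.
Matching ψ, ψ′ at both faces gives T = [1 + U² sinh²(κa) / (4E(U − E))]⁻¹ = 1/1.407 = 0.711.

T = 0.711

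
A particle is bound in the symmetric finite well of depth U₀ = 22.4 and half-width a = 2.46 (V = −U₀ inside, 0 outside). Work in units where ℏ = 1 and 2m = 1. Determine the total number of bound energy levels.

The dimensionless depth is z₀ = a√(2mU₀)/ℏ = 2.46 × √(22.40) = 11.64.
The even/odd transcendental equations gain one root per π/2 in z₀, giving N = 1 + ⌊2z₀/π⌋ = 1 + ⌊7.412⌋ = 8.

N = 8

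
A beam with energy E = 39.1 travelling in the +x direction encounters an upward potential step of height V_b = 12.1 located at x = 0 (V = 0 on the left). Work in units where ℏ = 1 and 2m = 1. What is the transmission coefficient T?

T = 0.991

On each side the TISE gives plane waves with k = √(2m(E − V))/ℏ: k₁ = √(2·½·39.1) = 6.253, k₂ = √(2·½·27) = 5.196.
Matching ψ and ψ′ at x = 0 gives r = (k₁ − k₂)/(k₁ + k₂), so R = r² = 0.008521 and T = 1 − R = 0.9915.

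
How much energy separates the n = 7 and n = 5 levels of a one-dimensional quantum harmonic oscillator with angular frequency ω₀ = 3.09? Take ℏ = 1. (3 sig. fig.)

E_n = ℏω₀(n + ½), so ΔE = (7 − 5) ℏω₀ = 2 × 3.09 = 6.180.

ΔE = 6.18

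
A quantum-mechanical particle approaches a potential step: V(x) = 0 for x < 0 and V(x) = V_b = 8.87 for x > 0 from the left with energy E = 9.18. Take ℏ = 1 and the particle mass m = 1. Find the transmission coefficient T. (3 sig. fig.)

T = 0.525

On each side the TISE gives plane waves with k = √(2m(E − V))/ℏ: k₁ = √(2·1·9.18) = 4.285, k₂ = √(2·1·0.31) = 0.7874.
Matching ψ and ψ′ at x = 0 gives r = (k₁ − k₂)/(k₁ + k₂), so R = r² = 0.4754 and T = 1 − R = 0.5246.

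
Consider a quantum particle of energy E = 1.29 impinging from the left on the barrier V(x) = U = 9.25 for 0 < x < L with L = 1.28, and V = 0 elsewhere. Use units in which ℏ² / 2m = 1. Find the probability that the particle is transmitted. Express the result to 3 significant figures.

Since E < U the interior solution is evanescent with decay constant κ = √(2m(U − E))/ℏ = 2.821.
κL = 3.611, sinh(κL) = 18.49.
The exact tunnelling result is T⁻¹ = 1 + U² sinh²(κL) / [4E(U − E)] = 713.5, so T = 0.00140.

T = 0.00140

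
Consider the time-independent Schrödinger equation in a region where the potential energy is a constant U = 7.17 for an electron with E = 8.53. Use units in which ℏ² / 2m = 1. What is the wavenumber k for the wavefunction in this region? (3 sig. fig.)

With E > U the solution is oscillatory, ψ ∝ e^{±ikx} with k = √(2m(E − U))/ℏ.
k = √(2 × 0.5 × 1.36) = 1.166.

k = 1.17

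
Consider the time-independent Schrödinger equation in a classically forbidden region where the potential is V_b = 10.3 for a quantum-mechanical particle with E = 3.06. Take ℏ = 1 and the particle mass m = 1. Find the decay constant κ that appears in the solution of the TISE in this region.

Since E < V_b the TISE in this region is ψ'' = κ²ψ with κ = √(2m(V_b − E))/ℏ.
κ = √(2 × 1 × 7.24) = 3.805.

κ = 3.81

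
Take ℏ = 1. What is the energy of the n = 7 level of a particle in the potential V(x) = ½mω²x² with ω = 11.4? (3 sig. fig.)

The oscillator eigenvalues are E_n = ℏω(n + ½), so E_7 = 11.4 × 7.5 = 85.50.

E = 85.5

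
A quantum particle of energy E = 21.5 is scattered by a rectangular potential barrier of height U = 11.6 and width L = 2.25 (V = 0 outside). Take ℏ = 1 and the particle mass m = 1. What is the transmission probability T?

T = 0.954

Above the barrier the interior wavenumber is k₂ = √(2m(E − U))/ℏ = 4.450, giving phase k₂L = 10.01.
Matching at both interfaces gives T⁻¹ = 1 + U² sin²(k₂L) / [4E(E − U)] = 1.048, hence T = 0.954.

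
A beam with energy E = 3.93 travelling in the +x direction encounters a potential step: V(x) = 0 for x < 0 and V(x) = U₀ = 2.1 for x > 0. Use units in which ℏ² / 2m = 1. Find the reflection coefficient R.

On each side the TISE gives plane waves with k = √(2m(E − V))/ℏ: k₁ = √(2·½·3.93) = 1.982, k₂ = √(2·½·1.83) = 1.353.
Continuity of ψ and ψ′ at the step yields the reflection amplitude r = (k₁ − k₂)/(k₁ + k₂) = 0.1888; thus R = |r|² = 0.03564, T = 0.9644.

R = 0.0356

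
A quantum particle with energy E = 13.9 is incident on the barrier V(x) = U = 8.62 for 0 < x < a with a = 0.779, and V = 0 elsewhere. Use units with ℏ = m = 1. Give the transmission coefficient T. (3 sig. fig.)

T = 0.923

E > U: inside the barrier k₂ = √(2m(E − U))/ℏ = 3.250, k₂a = 2.531.
T = [1 + U² sin²(k₂a) / (4E(E − U))]⁻¹ = 1/1.083 = 0.923.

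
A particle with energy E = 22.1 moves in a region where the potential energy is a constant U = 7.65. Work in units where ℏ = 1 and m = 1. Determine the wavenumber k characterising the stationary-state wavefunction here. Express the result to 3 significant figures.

With E > U the solution is oscillatory, ψ ∝ e^{±ikx} with k = √(2m(E − U))/ℏ.
k = √(2 × 1 × 14.45) = 5.376.

k = 5.38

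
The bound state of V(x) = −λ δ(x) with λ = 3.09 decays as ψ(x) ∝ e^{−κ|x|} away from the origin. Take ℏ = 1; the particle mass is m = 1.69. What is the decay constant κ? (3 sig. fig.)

Integrate −(ℏ²/2m)ψ'' − λδ(x)ψ = Eψ from −ε to +ε: the ψ'' term gives ψ'(0⁺) − ψ'(0⁻) and the δ term gives −(2mλ/ℏ²)ψ(0).
With ψ ∝ e^{−κ|x|} this yields −2κ = −2mλ/ℏ², so κ = mλ/ℏ² = 5.222.

κ = 5.22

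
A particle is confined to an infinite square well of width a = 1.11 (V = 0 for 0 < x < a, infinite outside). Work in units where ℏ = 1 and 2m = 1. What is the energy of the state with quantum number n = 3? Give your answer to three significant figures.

E = 72.1

The infinite-well eigenfunctions ψ_n = √(2/a) sin(nπx/a) vanish at both walls, giving E_n = n²π²ℏ²/(2ma²).
E_3 = 3² × π² / (2 × 0.5 × 1.11²) = 72.09.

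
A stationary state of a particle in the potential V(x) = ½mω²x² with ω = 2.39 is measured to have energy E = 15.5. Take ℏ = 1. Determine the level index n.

E_n = ℏω(n + ½) ⇒ n = E/(ℏω) − ½ = 15.5/2.39 − 0.5 = 5.985 → n = 6.

n = 6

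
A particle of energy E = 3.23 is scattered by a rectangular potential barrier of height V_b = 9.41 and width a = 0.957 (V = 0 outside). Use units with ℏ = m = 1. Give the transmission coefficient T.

Since E < V_b the interior solution is evanescent with decay constant κ = √(2m(V_b − E))/ℏ = 3.516.
κa = 3.365, sinh(κa) = 14.44.
Matching ψ, ψ′ at both faces gives T = [1 + V_b² sinh²(κa) / (4E(V_b − E))]⁻¹ = 1/232.3 = 0.00430.

T = 0.00430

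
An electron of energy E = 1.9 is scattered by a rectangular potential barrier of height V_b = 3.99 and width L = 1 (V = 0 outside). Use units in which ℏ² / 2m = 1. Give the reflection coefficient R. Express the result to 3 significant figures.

R = 0.801

E < V_b: inside the barrier ψ ∝ e^{±κx} with κ = √(2m(V_b − E))/ℏ = 1.446.
κL = 1.446, sinh(κL) = 2.005.
Matching ψ, ψ′ at both faces gives T = [1 + V_b² sinh²(κL) / (4E(V_b − E))]⁻¹ = 1/5.027 = 0.199.
R = 1 − T = 0.801.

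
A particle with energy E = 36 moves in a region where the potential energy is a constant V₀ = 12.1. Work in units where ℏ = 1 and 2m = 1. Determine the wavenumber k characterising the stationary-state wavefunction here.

With E > V₀ the solution is oscillatory, ψ ∝ e^{±ikx} with k = √(2m(E − V₀))/ℏ.
k = √(2 × 0.5 × 23.9) = 4.889.

k = 4.89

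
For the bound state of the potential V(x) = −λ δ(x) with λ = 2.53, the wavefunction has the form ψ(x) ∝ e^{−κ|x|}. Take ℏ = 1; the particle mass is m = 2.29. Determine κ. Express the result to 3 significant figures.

κ = 5.79

Integrate −(ℏ²/2m)ψ'' − λδ(x)ψ = Eψ from −ε to +ε: the ψ'' term gives ψ'(0⁺) − ψ'(0⁻) and the δ term gives −(2mλ/ℏ²)ψ(0).
With ψ ∝ e^{−κ|x|} this yields −2κ = −2mλ/ℏ², so κ = mλ/ℏ² = 5.794.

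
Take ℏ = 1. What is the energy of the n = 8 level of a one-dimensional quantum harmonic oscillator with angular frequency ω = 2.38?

The oscillator eigenvalues are E_n = ℏω(n + ½), so E_8 = 2.38 × 8.5 = 20.23.

E = 20.2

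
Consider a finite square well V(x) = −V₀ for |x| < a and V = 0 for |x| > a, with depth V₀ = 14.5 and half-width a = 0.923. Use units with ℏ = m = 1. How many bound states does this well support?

N = 4

Define the well-strength parameter z₀ = (a/ℏ)√(2mV₀) = 0.923 × √(2·1·14.5) = 4.971.
The even/odd transcendental equations gain one root per π/2 in z₀, giving N = 1 + ⌊2z₀/π⌋ = 1 + ⌊3.164⌋ = 4.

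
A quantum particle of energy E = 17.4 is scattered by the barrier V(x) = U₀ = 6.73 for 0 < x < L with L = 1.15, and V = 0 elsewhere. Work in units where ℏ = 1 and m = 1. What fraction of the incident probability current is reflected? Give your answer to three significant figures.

R = 0.0399

E > U₀: inside the barrier k₂ = √(2m(E − U₀))/ℏ = 4.620, k₂L = 5.312.
Matching at both interfaces gives T⁻¹ = 1 + U₀² sin²(k₂L) / [4E(E − U₀)] = 1.042, hence T = 0.960.
R = 1 − T = 0.0399.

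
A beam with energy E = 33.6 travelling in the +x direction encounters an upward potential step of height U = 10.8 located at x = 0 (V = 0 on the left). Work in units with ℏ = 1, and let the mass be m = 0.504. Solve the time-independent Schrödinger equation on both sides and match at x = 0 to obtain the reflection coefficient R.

R = 0.00934

The wavenumbers are k₁ = √(2mE)/ℏ = 5.820 on the left and k₂ = √(2m(E − U))/ℏ = 4.794 on the right.
Matching ψ and ψ′ at x = 0 gives r = (k₁ − k₂)/(k₁ + k₂), so R = r² = 0.009339 and T = 1 − R = 0.9907.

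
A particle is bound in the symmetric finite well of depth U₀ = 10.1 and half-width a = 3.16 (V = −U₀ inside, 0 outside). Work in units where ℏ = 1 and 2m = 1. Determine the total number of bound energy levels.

The dimensionless depth is z₀ = a√(2mU₀)/ℏ = 3.16 × √(10.10) = 10.04.
The even/odd transcendental equations gain one root per π/2 in z₀, giving N = 1 + ⌊2z₀/π⌋ = 1 + ⌊6.393⌋ = 7.

N = 7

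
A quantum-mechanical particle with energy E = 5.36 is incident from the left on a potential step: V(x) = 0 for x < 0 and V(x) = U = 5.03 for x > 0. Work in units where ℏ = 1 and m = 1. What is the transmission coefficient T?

The wavenumbers are k₁ = √(2mE)/ℏ = 3.274 on the left and k₂ = √(2m(E − U))/ℏ = 0.8124 on the right.
Matching ψ and ψ′ at x = 0 gives r = (k₁ − k₂)/(k₁ + k₂), so R = r² = 0.3629 and T = 1 − R = 0.6371.

T = 0.637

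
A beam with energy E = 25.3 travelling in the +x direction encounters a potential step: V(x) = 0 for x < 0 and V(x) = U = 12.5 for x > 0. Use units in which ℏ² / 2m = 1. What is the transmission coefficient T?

The wavenumbers are k₁ = √(2mE)/ℏ = 5.030 on the left and k₂ = √(2m(E − U))/ℏ = 3.578 on the right.
Matching ψ and ψ′ at x = 0 gives r = (k₁ − k₂)/(k₁ + k₂), so R = r² = 0.02846 and T = 1 − R = 0.9715.

T = 0.972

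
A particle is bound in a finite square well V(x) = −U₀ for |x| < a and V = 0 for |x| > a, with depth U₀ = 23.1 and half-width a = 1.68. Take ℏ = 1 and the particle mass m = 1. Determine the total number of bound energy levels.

The dimensionless depth is z₀ = a√(2mU₀)/ℏ = 1.68 × √(46.20) = 11.42.
The even/odd transcendental equations gain one root per π/2 in z₀, giving N = 1 + ⌊2z₀/π⌋ = 1 + ⌊7.270⌋ = 8.

N = 8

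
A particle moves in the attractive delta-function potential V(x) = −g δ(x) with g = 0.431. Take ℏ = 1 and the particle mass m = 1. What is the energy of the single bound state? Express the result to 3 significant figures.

E = -0.0929

The bound state is ψ(x) = √κ e^{−κ|x|}. The derivative jump ψ'(0⁺) − ψ'(0⁻) = −(2mg/ℏ²)ψ(0) fixes κ = mg/ℏ² = 0.4310.
Then E = −ℏ²κ²/(2m) = −mg²/(2ℏ²) = -0.09288.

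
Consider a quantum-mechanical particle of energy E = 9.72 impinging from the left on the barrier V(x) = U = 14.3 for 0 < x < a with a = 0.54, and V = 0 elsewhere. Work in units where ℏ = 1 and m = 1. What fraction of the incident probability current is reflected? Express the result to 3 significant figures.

Since E < U the interior solution is evanescent with decay constant κ = √(2m(U − E))/ℏ = 3.027.
κa = 1.634, sinh(κa) = 2.465.
The exact tunnelling result is T⁻¹ = 1 + U² sinh²(κa) / [4E(U − E)] = 7.980, so T = 0.125.
R = 1 − T = 0.875.

R = 0.875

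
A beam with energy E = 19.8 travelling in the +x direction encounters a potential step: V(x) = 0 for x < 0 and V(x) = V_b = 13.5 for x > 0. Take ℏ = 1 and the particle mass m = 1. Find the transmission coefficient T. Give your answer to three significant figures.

T = 0.922

The wavenumbers are k₁ = √(2mE)/ℏ = 6.293 on the left and k₂ = √(2m(E − V_b))/ℏ = 3.550 on the right.
Continuity of ψ and ψ′ at the step yields the reflection amplitude r = (k₁ − k₂)/(k₁ + k₂) = 0.2787; thus R = |r|² = 0.07768, T = 0.9223.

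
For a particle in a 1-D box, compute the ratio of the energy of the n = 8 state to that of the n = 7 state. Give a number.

E_n = n²π²ℏ²/(2mL²) so the ratio is n₂²/n₁² = 64/49 = 1.30612.

1.30612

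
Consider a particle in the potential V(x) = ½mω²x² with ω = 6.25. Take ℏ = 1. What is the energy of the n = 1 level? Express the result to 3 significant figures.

E = 9.38

The oscillator eigenvalues are E_n = ℏω(n + ½), so E_1 = 6.25 × 1.5 = 9.375.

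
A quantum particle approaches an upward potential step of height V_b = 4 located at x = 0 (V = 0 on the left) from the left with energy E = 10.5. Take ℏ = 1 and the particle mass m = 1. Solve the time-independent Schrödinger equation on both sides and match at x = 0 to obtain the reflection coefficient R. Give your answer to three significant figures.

On each side the TISE gives plane waves with k = √(2m(E − V))/ℏ: k₁ = √(2·1·10.5) = 4.583, k₂ = √(2·1·6.5) = 3.606.
Matching ψ and ψ′ at x = 0 gives r = (k₁ − k₂)/(k₁ + k₂), so R = r² = 0.01424 and T = 1 − R = 0.9858.

R = 0.0142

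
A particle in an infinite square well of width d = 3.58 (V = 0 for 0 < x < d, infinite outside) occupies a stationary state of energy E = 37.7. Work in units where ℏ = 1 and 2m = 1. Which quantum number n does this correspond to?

n = 7

For an infinite well E_n = n²π²ℏ²/(2md²), so n = (d/πℏ)√(2mE).
n = (3.58/π) × √(2 × 0.5 × 37.7) = 6.997 → n = 7.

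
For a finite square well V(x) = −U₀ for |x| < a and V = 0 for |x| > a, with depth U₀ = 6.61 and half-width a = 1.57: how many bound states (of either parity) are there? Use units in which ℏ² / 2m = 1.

N = 3

The dimensionless depth is z₀ = a√(2mU₀)/ℏ = 1.57 × √(6.610) = 4.036.
A new bound state (alternating even/odd) appears each time z₀ passes a multiple of π/2, so N = ⌊2z₀/π⌋ + 1 = ⌊2.570⌋ + 1 = 3.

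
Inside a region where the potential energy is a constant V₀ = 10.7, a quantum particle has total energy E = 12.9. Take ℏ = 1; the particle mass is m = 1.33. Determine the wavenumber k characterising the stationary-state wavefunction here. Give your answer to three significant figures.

k = 2.42

With E > V₀ the solution is oscillatory, ψ ∝ e^{±ikx} with k = √(2m(E − V₀))/ℏ.
k = √(2 × 1.33 × 2.2) = 2.419.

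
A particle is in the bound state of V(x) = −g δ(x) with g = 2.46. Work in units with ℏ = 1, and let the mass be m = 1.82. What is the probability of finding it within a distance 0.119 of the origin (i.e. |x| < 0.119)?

The normalised bound state is ψ = √κ e^{−κ|x|} with κ = mg/ℏ² = 4.477.
P(|x| < d) = ∫_{−d}^{d} κ e^{−2κ|x|} dx = 1 − e^{−2κd} = 1 − e^{−1.066} = 0.6555.

P = 0.655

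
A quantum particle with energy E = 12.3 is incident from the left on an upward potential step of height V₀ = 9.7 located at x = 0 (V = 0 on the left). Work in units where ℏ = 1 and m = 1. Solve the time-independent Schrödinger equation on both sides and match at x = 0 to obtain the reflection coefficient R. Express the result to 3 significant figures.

The wavenumbers are k₁ = √(2mE)/ℏ = 4.960 on the left and k₂ = √(2m(E − V₀))/ℏ = 2.280 on the right.
Matching ψ and ψ′ at x = 0 gives r = (k₁ − k₂)/(k₁ + k₂), so R = r² = 0.1370 and T = 1 − R = 0.8630.

R = 0.137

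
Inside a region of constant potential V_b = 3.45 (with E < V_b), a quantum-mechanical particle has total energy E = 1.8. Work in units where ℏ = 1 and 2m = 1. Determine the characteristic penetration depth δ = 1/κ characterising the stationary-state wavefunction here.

Since E < V_b the TISE in this region is ψ'' = κ²ψ with κ = √(2m(V_b − E))/ℏ.
κ = √(2 × 0.5 × 1.65) = 1.285. The penetration depth is δ = 1/κ = 0.778.

δ = 0.778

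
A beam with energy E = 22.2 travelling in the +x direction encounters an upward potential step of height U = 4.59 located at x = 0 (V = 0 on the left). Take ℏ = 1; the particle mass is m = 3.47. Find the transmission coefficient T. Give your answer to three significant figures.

The wavenumbers are k₁ = √(2mE)/ℏ = 12.41 on the left and k₂ = √(2m(E − U))/ℏ = 11.06 on the right.
Matching ψ and ψ′ at x = 0 gives r = (k₁ − k₂)/(k₁ + k₂), so R = r² = 0.003346 and T = 1 − R = 0.9967.

T = 0.997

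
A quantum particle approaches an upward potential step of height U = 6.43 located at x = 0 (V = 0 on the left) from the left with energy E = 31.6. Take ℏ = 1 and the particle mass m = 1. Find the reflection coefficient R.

The wavenumbers are k₁ = √(2mE)/ℏ = 7.950 on the left and k₂ = √(2m(E − U))/ℏ = 7.095 on the right.
Matching ψ and ψ′ at x = 0 gives r = (k₁ − k₂)/(k₁ + k₂), so R = r² = 0.003228 and T = 1 − R = 0.9968.

R = 0.00323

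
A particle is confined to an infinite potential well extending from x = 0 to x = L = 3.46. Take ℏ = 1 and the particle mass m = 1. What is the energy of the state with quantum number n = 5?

E = 10.3

The infinite-well eigenfunctions ψ_n = √(2/L) sin(nπx/L) vanish at both walls, giving E_n = n²π²ℏ²/(2mL²).
E_5 = 5² × π² / (2 × 1 × 3.46²) = 10.31.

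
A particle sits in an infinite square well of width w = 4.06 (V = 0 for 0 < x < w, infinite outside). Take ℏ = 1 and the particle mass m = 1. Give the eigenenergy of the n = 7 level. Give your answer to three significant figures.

E = 14.7

Requiring ψ(0) = ψ(w) = 0 quantises k = nπ/w, hence E_n = ℏ²k²/2m = n²π²ℏ²/(2mw²).
E_7 = 7² × π² / (2 × 1 × 4.06²) = 14.67.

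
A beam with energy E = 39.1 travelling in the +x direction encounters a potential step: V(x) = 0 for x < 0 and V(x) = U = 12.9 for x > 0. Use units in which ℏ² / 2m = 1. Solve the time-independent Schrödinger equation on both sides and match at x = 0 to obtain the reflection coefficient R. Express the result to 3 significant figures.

The wavenumbers are k₁ = √(2mE)/ℏ = 6.253 on the left and k₂ = √(2m(E − U))/ℏ = 5.119 on the right.
Matching ψ and ψ′ at x = 0 gives r = (k₁ − k₂)/(k₁ + k₂), so R = r² = 0.009952 and T = 1 − R = 0.9900.

R = 0.00995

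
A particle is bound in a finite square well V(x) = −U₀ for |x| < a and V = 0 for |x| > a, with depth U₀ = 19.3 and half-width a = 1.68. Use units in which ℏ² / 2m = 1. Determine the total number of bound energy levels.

N = 5

Define the well-strength parameter z₀ = (a/ℏ)√(2mU₀) = 1.68 × √(2·0.5·19.3) = 7.381.
The even/odd transcendental equations gain one root per π/2 in z₀, giving N = 1 + ⌊2z₀/π⌋ = 1 + ⌊4.699⌋ = 5.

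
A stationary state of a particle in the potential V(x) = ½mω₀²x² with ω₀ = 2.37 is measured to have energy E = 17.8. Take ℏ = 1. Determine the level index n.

n = 7

E_n = ℏω₀(n + ½) ⇒ n = E/(ℏω₀) − ½ = 17.8/2.37 − 0.5 = 7.011 → n = 7.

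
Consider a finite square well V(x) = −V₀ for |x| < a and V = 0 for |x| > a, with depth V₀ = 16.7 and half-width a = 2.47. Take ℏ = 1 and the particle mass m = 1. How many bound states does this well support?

N = 10

Define the well-strength parameter z₀ = (a/ℏ)√(2mV₀) = 2.47 × √(2·1·16.7) = 14.27.
A new bound state (alternating even/odd) appears each time z₀ passes a multiple of π/2, so N = ⌊2z₀/π⌋ + 1 = ⌊9.088⌋ + 1 = 10.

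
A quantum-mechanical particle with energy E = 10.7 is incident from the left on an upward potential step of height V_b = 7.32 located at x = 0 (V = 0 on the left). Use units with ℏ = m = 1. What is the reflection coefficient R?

R = 0.0786

On each side the TISE gives plane waves with k = √(2m(E − V))/ℏ: k₁ = √(2·1·10.7) = 4.626, k₂ = √(2·1·3.38) = 2.600.
Continuity of ψ and ψ′ at the step yields the reflection amplitude r = (k₁ − k₂)/(k₁ + k₂) = 0.2804; thus R = |r|² = 0.07861, T = 0.9214.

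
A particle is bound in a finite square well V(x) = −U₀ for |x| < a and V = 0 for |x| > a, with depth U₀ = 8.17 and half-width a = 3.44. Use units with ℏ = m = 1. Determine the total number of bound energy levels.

N = 9

Define the well-strength parameter z₀ = (a/ℏ)√(2mU₀) = 3.44 × √(2·1·8.17) = 13.91.
The even/odd transcendental equations gain one root per π/2 in z₀, giving N = 1 + ⌊2z₀/π⌋ = 1 + ⌊8.852⌋ = 9.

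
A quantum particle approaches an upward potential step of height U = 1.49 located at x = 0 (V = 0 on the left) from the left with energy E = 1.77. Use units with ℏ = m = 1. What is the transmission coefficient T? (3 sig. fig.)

On each side the TISE gives plane waves with k = √(2m(E − V))/ℏ: k₁ = √(2·1·1.77) = 1.881, k₂ = √(2·1·0.28) = 0.7483.
Matching ψ and ψ′ at x = 0 gives r = (k₁ − k₂)/(k₁ + k₂), so R = r² = 0.1857 and T = 1 − R = 0.8143.

T = 0.814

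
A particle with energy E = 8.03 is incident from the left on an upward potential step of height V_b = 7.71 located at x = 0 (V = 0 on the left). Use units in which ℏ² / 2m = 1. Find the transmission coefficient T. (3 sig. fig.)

T = 0.555

The wavenumbers are k₁ = √(2mE)/ℏ = 2.834 on the left and k₂ = √(2m(E − V_b))/ℏ = 0.5657 on the right.
Matching ψ and ψ′ at x = 0 gives r = (k₁ − k₂)/(k₁ + k₂), so R = r² = 0.4451 and T = 1 − R = 0.5549.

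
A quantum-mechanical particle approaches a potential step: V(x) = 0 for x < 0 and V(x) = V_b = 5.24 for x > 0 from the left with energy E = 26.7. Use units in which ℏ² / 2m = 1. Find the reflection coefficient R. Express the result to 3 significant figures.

R = 0.00298

The wavenumbers are k₁ = √(2mE)/ℏ = 5.167 on the left and k₂ = √(2m(E − V_b))/ℏ = 4.632 on the right.
Continuity of ψ and ψ′ at the step yields the reflection amplitude r = (k₁ − k₂)/(k₁ + k₂) = 0.05456; thus R = |r|² = 0.002977, T = 0.9970.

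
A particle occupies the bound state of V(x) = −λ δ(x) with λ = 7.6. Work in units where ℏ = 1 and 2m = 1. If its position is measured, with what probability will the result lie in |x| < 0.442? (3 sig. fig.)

The normalised bound state is ψ = √κ e^{−κ|x|} with κ = mλ/ℏ² = 3.800.
P(|x| < d) = ∫_{−d}^{d} κ e^{−2κ|x|} dx = 1 − e^{−2κd} = 1 − e^{−3.359} = 0.9652.

P = 0.965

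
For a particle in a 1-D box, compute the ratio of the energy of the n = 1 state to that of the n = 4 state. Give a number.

E_n = n²π²ℏ²/(2mL²) so the ratio is n₂²/n₁² = 1/16 = 0.0625.

0.0625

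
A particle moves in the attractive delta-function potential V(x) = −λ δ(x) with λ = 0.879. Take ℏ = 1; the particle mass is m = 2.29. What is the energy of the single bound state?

The bound state is ψ(x) = √κ e^{−κ|x|}. The derivative jump ψ'(0⁺) − ψ'(0⁻) = −(2mλ/ℏ²)ψ(0) fixes κ = mλ/ℏ² = 2.013.
Then E = −ℏ²κ²/(2m) = −mλ²/(2ℏ²) = -0.8847.

E = -0.885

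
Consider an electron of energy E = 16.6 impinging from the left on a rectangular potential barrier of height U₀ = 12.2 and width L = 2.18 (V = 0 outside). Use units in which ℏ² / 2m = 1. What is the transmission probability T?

T = 0.667

E > U₀: inside the barrier k₂ = √(2m(E − U₀))/ℏ = 2.098, k₂L = 4.573.
T = [1 + U₀² sin²(k₂L) / (4E(E − U₀))]⁻¹ = 1/1.500 = 0.667.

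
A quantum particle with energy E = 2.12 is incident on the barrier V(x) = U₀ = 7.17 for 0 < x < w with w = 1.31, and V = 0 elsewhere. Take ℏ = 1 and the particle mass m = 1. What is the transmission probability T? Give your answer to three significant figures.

T = 0.000806

Since E < U₀ the interior solution is evanescent with decay constant κ = √(2m(U₀ − E))/ℏ = 3.178.
κw = 4.163, sinh(κw) = 32.13.
Matching ψ, ψ′ at both faces gives T = [1 + U₀² sinh²(κw) / (4E(U₀ − E))]⁻¹ = 1/1240 = 0.000806.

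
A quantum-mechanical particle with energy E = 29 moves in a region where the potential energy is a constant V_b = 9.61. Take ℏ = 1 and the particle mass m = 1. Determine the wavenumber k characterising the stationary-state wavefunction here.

With E > V_b the solution is oscillatory, ψ ∝ e^{±ikx} with k = √(2m(E − V_b))/ℏ.
k = √(2 × 1 × 19.39) = 6.227.

k = 6.23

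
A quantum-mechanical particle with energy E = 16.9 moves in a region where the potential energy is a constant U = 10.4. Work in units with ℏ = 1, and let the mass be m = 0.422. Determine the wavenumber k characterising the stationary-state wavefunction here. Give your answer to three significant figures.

k = 2.34

With E > U the solution is oscillatory, ψ ∝ e^{±ikx} with k = √(2m(E − U))/ℏ.
k = √(2 × 0.422 × 6.5) = 2.342.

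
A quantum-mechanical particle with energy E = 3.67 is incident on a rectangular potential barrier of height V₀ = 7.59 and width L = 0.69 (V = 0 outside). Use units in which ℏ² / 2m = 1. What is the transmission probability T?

T = 0.229

E < V₀: inside the barrier ψ ∝ e^{±κx} with κ = √(2m(V₀ − E))/ℏ = 1.980.
κL = 1.366, sinh(κL) = 1.833.
The exact tunnelling result is T⁻¹ = 1 + V₀² sinh²(κL) / [4E(V₀ − E)] = 4.362, so T = 0.229.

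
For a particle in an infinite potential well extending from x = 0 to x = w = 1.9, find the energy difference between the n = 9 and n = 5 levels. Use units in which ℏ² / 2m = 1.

E_n = n²π²ℏ²/(2mw²), so ΔE = (9² − 5²) π²ℏ²/(2mw²).
ΔE = 56 × π² / (2 × 0.5 × 1.9²) = 153.1.

ΔE = 153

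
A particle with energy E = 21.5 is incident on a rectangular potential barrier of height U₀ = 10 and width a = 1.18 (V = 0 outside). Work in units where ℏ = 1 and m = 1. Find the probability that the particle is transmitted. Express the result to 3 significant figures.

E > U₀: inside the barrier k₂ = √(2m(E − U₀))/ℏ = 4.796, k₂a = 5.659.
T = [1 + U₀² sin²(k₂a) / (4E(E − U₀))]⁻¹ = 1/1.035 = 0.967.

T = 0.967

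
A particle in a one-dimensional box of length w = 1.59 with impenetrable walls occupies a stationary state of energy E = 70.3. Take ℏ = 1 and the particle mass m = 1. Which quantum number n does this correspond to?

From E_n = n²π²ℏ²/(2mw²) invert to n = √(2mw²E)/(πℏ).
n = (1.59/π) × √(2 × 1 × 70.3) = 6.001 → n = 6.

n = 6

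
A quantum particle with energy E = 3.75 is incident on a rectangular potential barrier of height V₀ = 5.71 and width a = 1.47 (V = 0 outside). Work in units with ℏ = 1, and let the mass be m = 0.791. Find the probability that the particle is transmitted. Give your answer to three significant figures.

Since E < V₀ the interior solution is evanescent with decay constant κ = √(2m(V₀ − E))/ℏ = 1.761.
κa = 2.589, sinh(κa) = 6.617.
The exact tunnelling result is T⁻¹ = 1 + V₀² sinh²(κa) / [4E(V₀ − E)] = 49.56, so T = 0.0202.

T = 0.0202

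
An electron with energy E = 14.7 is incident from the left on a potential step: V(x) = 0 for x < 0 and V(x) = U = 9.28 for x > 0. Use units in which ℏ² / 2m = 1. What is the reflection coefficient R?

R = 0.0597

The wavenumbers are k₁ = √(2mE)/ℏ = 3.834 on the left and k₂ = √(2m(E − U))/ℏ = 2.328 on the right.
Matching ψ and ψ′ at x = 0 gives r = (k₁ − k₂)/(k₁ + k₂), so R = r² = 0.05973 and T = 1 − R = 0.9403.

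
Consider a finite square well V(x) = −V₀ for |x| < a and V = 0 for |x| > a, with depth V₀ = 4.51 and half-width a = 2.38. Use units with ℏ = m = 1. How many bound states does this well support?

The dimensionless depth is z₀ = a√(2mV₀)/ℏ = 2.38 × √(9.020) = 7.148.
A new bound state (alternating even/odd) appears each time z₀ passes a multiple of π/2, so N = ⌊2z₀/π⌋ + 1 = ⌊4.551⌋ + 1 = 5.

N = 5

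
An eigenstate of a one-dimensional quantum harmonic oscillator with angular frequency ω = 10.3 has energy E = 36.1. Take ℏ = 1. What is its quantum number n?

E_n = ℏω(n + ½) ⇒ n = E/(ℏω) − ½ = 36.1/10.3 − 0.5 = 3.005 → n = 3.

n = 3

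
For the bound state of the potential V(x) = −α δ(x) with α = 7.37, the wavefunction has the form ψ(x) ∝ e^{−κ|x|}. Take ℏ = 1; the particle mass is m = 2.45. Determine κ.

Integrating the TISE across x = 0 gives the cusp condition ψ'(0⁺) − ψ'(0⁻) = −(2mα/ℏ²)ψ(0).
With ψ ∝ e^{−κ|x|} this yields −2κ = −2mα/ℏ², so κ = mα/ℏ² = 18.06.

κ = 18.1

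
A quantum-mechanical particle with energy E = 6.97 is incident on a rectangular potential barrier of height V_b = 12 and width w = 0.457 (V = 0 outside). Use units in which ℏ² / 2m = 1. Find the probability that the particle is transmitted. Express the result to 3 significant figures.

T = 0.398

Since E < V_b the interior solution is evanescent with decay constant κ = √(2m(V_b − E))/ℏ = 2.243.
κw = 1.025, sinh(κw) = 1.214.
Matching ψ, ψ′ at both faces gives T = [1 + V_b² sinh²(κw) / (4E(V_b − E))]⁻¹ = 1/2.514 = 0.398.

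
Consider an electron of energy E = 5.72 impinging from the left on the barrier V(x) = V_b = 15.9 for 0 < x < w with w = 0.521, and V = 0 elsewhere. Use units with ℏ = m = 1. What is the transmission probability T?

T = 0.0330

Since E < V_b the interior solution is evanescent with decay constant κ = √(2m(V_b − E))/ℏ = 4.512.
κw = 2.351, sinh(κw) = 5.200.
The exact tunnelling result is T⁻¹ = 1 + V_b² sinh²(κw) / [4E(V_b − E)] = 30.35, so T = 0.0330.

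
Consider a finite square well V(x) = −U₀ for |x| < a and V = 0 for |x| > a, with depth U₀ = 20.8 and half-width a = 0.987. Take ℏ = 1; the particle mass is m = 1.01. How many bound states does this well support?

N = 5

The dimensionless depth is z₀ = a√(2mU₀)/ℏ = 0.987 × √(42.02) = 6.398.
A new bound state (alternating even/odd) appears each time z₀ passes a multiple of π/2, so N = ⌊2z₀/π⌋ + 1 = ⌊4.073⌋ + 1 = 5.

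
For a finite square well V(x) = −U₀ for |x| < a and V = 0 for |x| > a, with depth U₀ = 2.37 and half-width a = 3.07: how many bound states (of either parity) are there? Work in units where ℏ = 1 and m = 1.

The dimensionless depth is z₀ = a√(2mU₀)/ℏ = 3.07 × √(4.740) = 6.684.
The even/odd transcendental equations gain one root per π/2 in z₀, giving N = 1 + ⌊2z₀/π⌋ = 1 + ⌊4.255⌋ = 5.

N = 5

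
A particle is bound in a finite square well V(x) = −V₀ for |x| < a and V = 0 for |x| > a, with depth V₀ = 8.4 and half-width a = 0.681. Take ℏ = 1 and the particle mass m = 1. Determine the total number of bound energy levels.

Define the well-strength parameter z₀ = (a/ℏ)√(2mV₀) = 0.681 × √(2·1·8.4) = 2.791.
A new bound state (alternating even/odd) appears each time z₀ passes a multiple of π/2, so N = ⌊2z₀/π⌋ + 1 = ⌊1.777⌋ + 1 = 2.

N = 2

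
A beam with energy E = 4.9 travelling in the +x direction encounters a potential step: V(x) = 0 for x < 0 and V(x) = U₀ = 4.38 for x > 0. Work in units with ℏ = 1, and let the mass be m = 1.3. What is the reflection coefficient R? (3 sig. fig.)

R = 0.259

On each side the TISE gives plane waves with k = √(2m(E − V))/ℏ: k₁ = √(2·1.3·4.9) = 3.569, k₂ = √(2·1.3·0.52) = 1.163.
Matching ψ and ψ′ at x = 0 gives r = (k₁ − k₂)/(k₁ + k₂), so R = r² = 0.2586 and T = 1 − R = 0.7414.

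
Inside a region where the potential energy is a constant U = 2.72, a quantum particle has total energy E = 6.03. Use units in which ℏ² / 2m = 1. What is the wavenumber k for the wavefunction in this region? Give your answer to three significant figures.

k = 1.82

With E > U the solution is oscillatory, ψ ∝ e^{±ikx} with k = √(2m(E − U))/ℏ.
k = √(2 × 0.5 × 3.31) = 1.819.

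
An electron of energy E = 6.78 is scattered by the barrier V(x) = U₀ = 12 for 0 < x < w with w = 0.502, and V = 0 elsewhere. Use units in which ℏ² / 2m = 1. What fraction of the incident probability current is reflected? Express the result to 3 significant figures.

R = 0.671

E < U₀: inside the barrier ψ ∝ e^{±κx} with κ = √(2m(U₀ − E))/ℏ = 2.285.
κw = 1.147, sinh(κw) = 1.415.
The exact tunnelling result is T⁻¹ = 1 + U₀² sinh²(κw) / [4E(U₀ − E)] = 3.038, so T = 0.329.
R = 1 − T = 0.671.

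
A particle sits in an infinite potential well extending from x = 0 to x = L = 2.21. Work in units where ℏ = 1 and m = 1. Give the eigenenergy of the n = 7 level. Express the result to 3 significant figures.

E = 49.5

Requiring ψ(0) = ψ(L) = 0 quantises k = nπ/L, hence E_n = ℏ²k²/2m = n²π²ℏ²/(2mL²).
E_7 = 7² × π² / (2 × 1 × 2.21²) = 49.51.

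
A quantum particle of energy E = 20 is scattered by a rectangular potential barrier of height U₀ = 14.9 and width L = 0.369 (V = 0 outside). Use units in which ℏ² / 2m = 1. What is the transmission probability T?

Above the barrier the interior wavenumber is k₂ = √(2m(E − U₀))/ℏ = 2.258, giving phase k₂L = 0.8333.
Matching at both interfaces gives T⁻¹ = 1 + U₀² sin²(k₂L) / [4E(E − U₀)] = 1.298, hence T = 0.770.

T = 0.770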